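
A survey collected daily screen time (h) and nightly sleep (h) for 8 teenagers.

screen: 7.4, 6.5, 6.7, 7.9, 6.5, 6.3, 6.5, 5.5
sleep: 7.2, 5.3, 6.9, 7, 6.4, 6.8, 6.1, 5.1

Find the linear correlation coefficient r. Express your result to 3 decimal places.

n = 8, Σx = 53.3, Σy = 50.8, Σx² = 358.75, Σy² = 326.96, Σxy = 341.4
nΣxy − ΣxΣy = 2731.2 − 2707.64 = 23.56
nΣx² − (Σx)² = 2870 − 2840.89 = 29.11; nΣy² − (Σy)² = 2615.68 − 2580.64 = 35.04
r = 23.56 / √(29.11 × 35.04) = 23.56 / 31.9377 ≈ 0.738

0.738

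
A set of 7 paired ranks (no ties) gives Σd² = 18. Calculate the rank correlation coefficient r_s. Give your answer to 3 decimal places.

ρ = 1 − 6Σd² / [n(n²−1)] = 1 − 6×18 / (7×48)
  = 1 − 108/336 = 1 − 0.3214 ≈ 0.679

0.679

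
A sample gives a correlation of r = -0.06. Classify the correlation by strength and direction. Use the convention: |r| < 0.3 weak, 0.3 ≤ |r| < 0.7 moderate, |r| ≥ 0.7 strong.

weak negative

r = -0.06 < 0 so the relationship is negative.
|r| = 0.06, which falls in the weak range.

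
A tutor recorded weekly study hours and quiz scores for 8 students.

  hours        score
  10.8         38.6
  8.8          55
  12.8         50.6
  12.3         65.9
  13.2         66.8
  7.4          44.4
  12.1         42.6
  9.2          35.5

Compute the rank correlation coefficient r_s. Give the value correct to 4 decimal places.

Rank hours: 4, 2, 7, 6, 8, 1, 5, 3
Rank score: 2, 6, 5, 7, 8, 4, 3, 1
d = rank(hours) − rank(score): 2, -4, 2, -1, 0, -3, 2, 2; Σd² = 42
ρ = 1 − 6Σd² / [n(n²−1)] = 1 − 6×42 / (8×63) = 1 − 252/504 ≈ 0.5000

0.5000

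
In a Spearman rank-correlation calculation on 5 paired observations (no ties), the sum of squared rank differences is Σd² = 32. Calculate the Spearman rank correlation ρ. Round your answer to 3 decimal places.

ρ = 1 − 6Σd² / [n(n²−1)] = 1 − 6×32 / (5×24)
  = 1 − 192/120 = 1 − 1.6000 ≈ -0.600

-0.600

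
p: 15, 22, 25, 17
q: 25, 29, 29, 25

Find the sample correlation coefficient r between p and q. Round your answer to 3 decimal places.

n = 4, Σp = 79, Σq = 108, Σp² = 1623, Σq² = 2932, Σpq = 2163
nΣpq − ΣpΣq = 8652 − 8532 = 120
nΣp² − (Σp)² = 6492 − 6241 = 251; nΣq² − (Σq)² = 11728 − 11664 = 64
r = 120 / √(251 × 64) = 120 / 126.7438 ≈ 0.947

0.947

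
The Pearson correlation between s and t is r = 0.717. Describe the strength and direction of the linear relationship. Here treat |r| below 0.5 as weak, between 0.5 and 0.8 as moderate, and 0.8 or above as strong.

r = 0.717 > 0 so the relationship is positive.
|r| = 0.717, which falls in the moderate range.

moderate positive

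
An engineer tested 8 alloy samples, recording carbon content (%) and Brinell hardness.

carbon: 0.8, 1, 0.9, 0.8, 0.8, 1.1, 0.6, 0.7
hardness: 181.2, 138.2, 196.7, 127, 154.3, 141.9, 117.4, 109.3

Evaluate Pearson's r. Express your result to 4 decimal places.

n = 8, Σx = 6.7, Σy = 1166, Σx² = 5.79, Σy² = 176425.92, Σxy = 988.27
nΣxy − ΣxΣy = 7906.16 − 7812.2 = 93.96
nΣx² − (Σx)² = 46.32 − 44.89 = 1.43; nΣy² − (Σy)² = 1411407.36 − 1359556 = 51851.36
r = 93.96 / √(1.43 × 51851.36) = 93.96 / 272.3003 ≈ 0.3451

0.3451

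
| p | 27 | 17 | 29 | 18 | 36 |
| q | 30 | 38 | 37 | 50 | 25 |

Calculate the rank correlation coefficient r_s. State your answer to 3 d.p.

-0.800

Rank p: 3, 1, 4, 2, 5
Rank q: 2, 4, 3, 5, 1
d = rank(p) − rank(q): 1, -3, 1, -3, 4; Σd² = 36
ρ = 1 − 6Σd² / [n(n²−1)] = 1 − 6×36 / (5×24) = 1 − 216/120 ≈ -0.800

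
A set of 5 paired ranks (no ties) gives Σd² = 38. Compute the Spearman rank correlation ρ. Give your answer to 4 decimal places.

-0.9000

ρ = 1 − 6Σd² / [n(n²−1)] = 1 − 6×38 / (5×24)
  = 1 − 228/120 = 1 − 1.90000 ≈ -0.9000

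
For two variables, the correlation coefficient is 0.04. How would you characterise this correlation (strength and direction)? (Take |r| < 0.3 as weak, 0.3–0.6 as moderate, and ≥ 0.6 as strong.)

weak positive

r = 0.04 > 0 so the relationship is positive.
|r| = 0.04, which falls in the weak range.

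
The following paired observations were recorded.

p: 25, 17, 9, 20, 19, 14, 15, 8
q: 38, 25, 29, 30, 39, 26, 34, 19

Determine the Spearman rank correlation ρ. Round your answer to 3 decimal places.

0.690

Rank p: 8, 5, 2, 7, 6, 3, 4, 1
Rank q: 7, 2, 4, 5, 8, 3, 6, 1
d = rank(p) − rank(q): 1, 3, -2, 2, -2, 0, -2, 0; Σd² = 26
ρ = 1 − 6Σd² / [n(n²−1)] = 1 − 6×26 / (8×63) = 1 − 156/504 ≈ 0.690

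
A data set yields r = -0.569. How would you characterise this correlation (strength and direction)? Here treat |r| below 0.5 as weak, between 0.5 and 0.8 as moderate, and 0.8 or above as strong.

r = -0.569 < 0 so the relationship is negative.
|r| = 0.569, which falls in the moderate range.

moderate negative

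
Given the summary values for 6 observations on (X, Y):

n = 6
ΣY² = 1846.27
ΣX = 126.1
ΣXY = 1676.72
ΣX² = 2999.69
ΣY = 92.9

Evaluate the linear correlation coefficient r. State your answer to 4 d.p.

-0.7303

r = (nΣXY − ΣXΣY) / √[(nΣX² − (ΣX)²)(nΣY² − (ΣY)²)]
Numerator: 6×1676.72 − 126.1×92.9 = -1654.37
Denominator: √[(17998.14 − 15901.21)(11077.62 − 8630.41)] = √[2096.93 × 2447.21] = 2265.3097
r = -1654.37 / 2265.3097 ≈ -0.7303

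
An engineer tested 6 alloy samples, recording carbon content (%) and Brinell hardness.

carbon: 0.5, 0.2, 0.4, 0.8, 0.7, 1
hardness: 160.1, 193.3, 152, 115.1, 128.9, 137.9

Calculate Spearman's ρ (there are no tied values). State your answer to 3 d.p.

Rank carbon: 3, 1, 2, 5, 4, 6
Rank hardness: 5, 6, 4, 1, 2, 3
d = rank(carbon) − rank(hardness): -2, -5, -2, 4, 2, 3; Σd² = 62
ρ = 1 − 6Σd² / [n(n²−1)] = 1 − 6×62 / (6×35) = 1 − 372/210 ≈ -0.771

-0.771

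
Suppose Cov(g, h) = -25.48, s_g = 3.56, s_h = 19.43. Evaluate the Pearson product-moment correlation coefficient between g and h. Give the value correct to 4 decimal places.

r = Cov(g,h) / (s_g · s_h) = -25.48 / (3.56 × 19.43)
  = -25.48 / 69.1708 ≈ -0.3684

-0.3684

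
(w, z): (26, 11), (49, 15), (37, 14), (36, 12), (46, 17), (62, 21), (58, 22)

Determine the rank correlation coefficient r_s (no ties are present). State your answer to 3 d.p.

0.929

Rank w: 1, 5, 3, 2, 4, 7, 6
Rank z: 1, 4, 3, 2, 5, 6, 7
d = rank(w) − rank(z): 0, 1, 0, 0, -1, 1, -1; Σd² = 4
ρ = 1 − 6Σd² / [n(n²−1)] = 1 − 6×4 / (7×48) = 1 − 24/336 ≈ 0.929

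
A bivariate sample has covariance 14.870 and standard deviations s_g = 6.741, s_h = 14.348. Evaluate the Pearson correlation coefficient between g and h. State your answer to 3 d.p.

0.154

r = Cov(g,h) / (s_g · s_h) = 14.870 / (6.741 × 14.348)
  = 14.870 / 96.7199 ≈ 0.154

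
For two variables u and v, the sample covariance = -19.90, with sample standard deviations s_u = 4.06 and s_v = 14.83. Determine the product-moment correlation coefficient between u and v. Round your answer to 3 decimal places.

r = Cov(u,v) / (s_u · s_v) = -19.90 / (4.06 × 14.83)
  = -19.90 / 60.2098 ≈ -0.331

-0.331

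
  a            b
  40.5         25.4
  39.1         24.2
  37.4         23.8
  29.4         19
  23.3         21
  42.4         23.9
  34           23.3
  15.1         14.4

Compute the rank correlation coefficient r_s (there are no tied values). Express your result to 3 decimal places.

0.905

Rank a: 7, 6, 5, 3, 2, 8, 4, 1
Rank b: 8, 7, 5, 2, 3, 6, 4, 1
d = rank(a) − rank(b): -1, -1, 0, 1, -1, 2, 0, 0; Σd² = 8
ρ = 1 − 6Σd² / [n(n²−1)] = 1 − 6×8 / (8×63) = 1 − 48/504 ≈ 0.905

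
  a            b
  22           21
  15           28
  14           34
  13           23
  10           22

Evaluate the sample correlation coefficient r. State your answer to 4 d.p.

-0.1811

n = 5, Σa = 74, Σb = 128, Σa² = 1174, Σb² = 3394, Σab = 1877
nΣab − ΣaΣb = 9385 − 9472 = -87
nΣa² − (Σa)² = 5870 − 5476 = 394; nΣb² − (Σb)² = 16970 − 16384 = 586
r = -87 / √(394 × 586) = -87 / 480.5039 ≈ -0.1811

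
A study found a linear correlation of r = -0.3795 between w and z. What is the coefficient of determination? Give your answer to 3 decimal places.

r² = (-0.3795)² = 0.144

0.144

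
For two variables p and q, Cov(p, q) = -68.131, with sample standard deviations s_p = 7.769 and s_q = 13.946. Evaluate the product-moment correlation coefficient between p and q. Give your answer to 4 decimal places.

r = Cov(p,q) / (s_p · s_q) = -68.131 / (7.769 × 13.946)
  = -68.131 / 108.3465 ≈ -0.6288

-0.6288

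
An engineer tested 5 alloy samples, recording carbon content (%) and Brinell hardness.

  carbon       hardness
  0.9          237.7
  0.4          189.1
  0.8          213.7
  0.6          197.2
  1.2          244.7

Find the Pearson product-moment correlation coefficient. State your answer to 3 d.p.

0.954

n = 5, Σx = 3.9, Σy = 1082.4, Σx² = 3.41, Σy² = 236693.72, Σxy = 872.49
nΣxy − ΣxΣy = 4362.45 − 4221.36 = 141.09
nΣx² − (Σx)² = 17.05 − 15.21 = 1.84; nΣy² − (Σy)² = 1183468.6 − 1171589.76 = 11878.84
r = 141.09 / √(1.84 × 11878.84) = 141.09 / 147.8414 ≈ 0.954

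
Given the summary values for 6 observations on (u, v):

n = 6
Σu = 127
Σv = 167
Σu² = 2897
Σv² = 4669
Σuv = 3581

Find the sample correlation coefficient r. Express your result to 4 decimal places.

0.6999

r = (nΣuv − ΣuΣv) / √[(nΣu² − (Σu)²)(nΣv² − (Σv)²)]
Numerator: 6×3581 − 127×167 = 277
Denominator: √[(17382 − 16129)(28014 − 27889)] = √[1253 × 125] = 395.7588
r = 277 / 395.7588 ≈ 0.6999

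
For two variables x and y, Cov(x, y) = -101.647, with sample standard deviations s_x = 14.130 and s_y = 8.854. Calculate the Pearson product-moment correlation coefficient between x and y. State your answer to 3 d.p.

-0.812

r = Cov(x,y) / (s_x · s_y) = -101.647 / (14.130 × 8.854)
  = -101.647 / 125.1070 ≈ -0.812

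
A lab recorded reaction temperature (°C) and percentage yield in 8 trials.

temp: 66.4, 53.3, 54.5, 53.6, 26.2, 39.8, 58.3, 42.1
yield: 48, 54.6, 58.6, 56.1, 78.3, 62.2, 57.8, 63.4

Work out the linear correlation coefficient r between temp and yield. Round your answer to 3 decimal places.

-0.948

n = 8, Σx = 394.2, Σy = 479, Σx² = 20534.84, Σy² = 29226.46, Σxy = 22863.94
nΣxy − ΣxΣy = 182911.52 − 188821.8 = -5910.28
nΣx² − (Σx)² = 164278.72 − 155393.64 = 8885.08; nΣy² − (Σy)² = 233811.68 − 229441 = 4370.68
r = -5910.28 / √(8885.08 × 4370.68) = -5910.28 / 6231.6805 ≈ -0.948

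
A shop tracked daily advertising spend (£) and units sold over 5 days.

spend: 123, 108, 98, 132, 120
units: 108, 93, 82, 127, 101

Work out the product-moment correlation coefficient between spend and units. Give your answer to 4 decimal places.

0.9664

n = 5, Σx = 581, Σy = 511, Σx² = 68221, Σy² = 53367, Σxy = 60248
nΣxy − ΣxΣy = 301240 − 296891 = 4349
nΣx² − (Σx)² = 341105 − 337561 = 3544; nΣy² − (Σy)² = 266835 − 261121 = 5714
r = 4349 / √(3544 × 5714) = 4349 / 4500.0462 ≈ 0.9664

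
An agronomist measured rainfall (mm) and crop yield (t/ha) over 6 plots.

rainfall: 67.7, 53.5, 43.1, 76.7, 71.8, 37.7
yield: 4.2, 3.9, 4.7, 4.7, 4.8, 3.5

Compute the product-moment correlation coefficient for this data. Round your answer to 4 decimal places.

n = 6, Σx = 350.5, Σy = 25.8, Σx² = 21762.57, Σy² = 112.32, Σxy = 1532.64
nΣxy − ΣxΣy = 9195.84 − 9042.9 = 152.94
nΣx² − (Σx)² = 130575.42 − 122850.25 = 7725.17; nΣy² − (Σy)² = 673.92 − 665.64 = 8.28
r = 152.94 / √(7725.17 × 8.28) = 152.94 / 252.9119 ≈ 0.6047

0.6047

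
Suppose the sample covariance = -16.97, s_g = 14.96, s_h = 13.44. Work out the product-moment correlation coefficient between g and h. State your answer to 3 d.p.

r = Cov(g,h) / (s_g · s_h) = -16.97 / (14.96 × 13.44)
  = -16.97 / 201.0624 ≈ -0.084

-0.084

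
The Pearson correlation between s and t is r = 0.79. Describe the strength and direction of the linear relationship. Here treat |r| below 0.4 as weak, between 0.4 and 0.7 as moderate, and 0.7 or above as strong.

strong positive

r = 0.79 > 0 so the relationship is positive.
|r| = 0.79, which falls in the strong range.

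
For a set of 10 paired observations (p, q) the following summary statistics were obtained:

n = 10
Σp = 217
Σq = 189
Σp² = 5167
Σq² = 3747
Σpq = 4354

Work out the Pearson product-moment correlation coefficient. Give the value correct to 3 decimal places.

r = (nΣpq − ΣpΣq) / √[(nΣp² − (Σp)²)(nΣq² − (Σq)²)]
Numerator: 10×4354 − 217×189 = 2527
Denominator: √[(51670 − 47089)(37470 − 35721)] = √[4581 × 1749] = 2830.5775
r = 2527 / 2830.5775 ≈ 0.893

0.893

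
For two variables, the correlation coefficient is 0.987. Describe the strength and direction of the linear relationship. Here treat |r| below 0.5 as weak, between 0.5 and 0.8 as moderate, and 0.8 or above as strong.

r = 0.987 > 0 so the relationship is positive.
|r| = 0.987, which falls in the strong range.

strong positive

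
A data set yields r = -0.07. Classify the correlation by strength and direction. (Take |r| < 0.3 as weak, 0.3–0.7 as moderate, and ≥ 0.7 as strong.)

weak negative

r = -0.07 < 0 so the relationship is negative.
|r| = 0.07, which falls in the weak range.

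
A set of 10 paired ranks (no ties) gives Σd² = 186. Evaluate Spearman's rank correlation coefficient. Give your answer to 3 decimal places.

ρ = 1 − 6Σd² / [n(n²−1)] = 1 − 6×186 / (10×99)
  = 1 − 1116/990 = 1 − 1.1273 ≈ -0.127

-0.127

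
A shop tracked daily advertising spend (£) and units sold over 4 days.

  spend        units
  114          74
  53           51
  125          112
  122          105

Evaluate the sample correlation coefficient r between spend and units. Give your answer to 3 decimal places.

n = 4, Σx = 414, Σy = 342, Σx² = 46314, Σy² = 31646, Σxy = 37949
nΣxy − ΣxΣy = 151796 − 141588 = 10208
nΣx² − (Σx)² = 185256 − 171396 = 13860; nΣy² − (Σy)² = 126584 − 116964 = 9620
r = 10208 / √(13860 × 9620) = 10208 / 11546.9996 ≈ 0.884

0.884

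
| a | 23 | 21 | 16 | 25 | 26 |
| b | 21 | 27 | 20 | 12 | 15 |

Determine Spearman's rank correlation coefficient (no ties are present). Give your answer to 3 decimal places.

-0.600

Rank a: 3, 2, 1, 4, 5
Rank b: 4, 5, 3, 1, 2
d = rank(a) − rank(b): -1, -3, -2, 3, 3; Σd² = 32
ρ = 1 − 6Σd² / [n(n²−1)] = 1 − 6×32 / (5×24) = 1 − 192/120 ≈ -0.600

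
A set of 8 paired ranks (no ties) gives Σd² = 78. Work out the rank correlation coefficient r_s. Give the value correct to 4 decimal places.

0.0714

ρ = 1 − 6Σd² / [n(n²−1)] = 1 − 6×78 / (8×63)
  = 1 − 468/504 = 1 − 0.92857 ≈ 0.0714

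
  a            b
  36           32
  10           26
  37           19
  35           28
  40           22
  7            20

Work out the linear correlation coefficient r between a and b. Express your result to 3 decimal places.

n = 6, Σa = 165, Σb = 147, Σa² = 5639, Σb² = 3729, Σab = 4115
nΣab − ΣaΣb = 24690 − 24255 = 435
nΣa² − (Σa)² = 33834 − 27225 = 6609; nΣb² − (Σb)² = 22374 − 21609 = 765
r = 435 / √(6609 × 765) = 435 / 2248.5295 ≈ 0.193

0.193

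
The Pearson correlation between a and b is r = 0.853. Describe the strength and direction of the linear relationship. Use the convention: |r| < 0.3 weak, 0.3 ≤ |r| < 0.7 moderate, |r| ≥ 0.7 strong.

strong positive

r = 0.853 > 0 so the relationship is positive.
|r| = 0.853, which falls in the strong range.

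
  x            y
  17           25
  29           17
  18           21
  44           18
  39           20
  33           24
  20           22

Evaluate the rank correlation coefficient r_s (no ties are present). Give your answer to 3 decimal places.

Rank x: 1, 4, 2, 7, 6, 5, 3
Rank y: 7, 1, 4, 2, 3, 6, 5
d = rank(x) − rank(y): -6, 3, -2, 5, 3, -1, -2; Σd² = 88
ρ = 1 − 6Σd² / [n(n²−1)] = 1 − 6×88 / (7×48) = 1 − 528/336 ≈ -0.571

-0.571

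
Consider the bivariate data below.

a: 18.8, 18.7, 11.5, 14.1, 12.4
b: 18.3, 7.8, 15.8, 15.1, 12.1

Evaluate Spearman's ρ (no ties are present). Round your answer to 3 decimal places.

0.100

Rank a: 5, 4, 1, 3, 2
Rank b: 5, 1, 4, 3, 2
d = rank(a) − rank(b): 0, 3, -3, 0, 0; Σd² = 18
ρ = 1 − 6Σd² / [n(n²−1)] = 1 − 6×18 / (5×24) = 1 − 108/120 ≈ 0.100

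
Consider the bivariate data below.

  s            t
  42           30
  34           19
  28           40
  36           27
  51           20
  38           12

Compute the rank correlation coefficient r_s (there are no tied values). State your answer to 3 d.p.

Rank s: 5, 2, 1, 3, 6, 4
Rank t: 5, 2, 6, 4, 3, 1
d = rank(s) − rank(t): 0, 0, -5, -1, 3, 3; Σd² = 44
ρ = 1 − 6Σd² / [n(n²−1)] = 1 − 6×44 / (6×35) = 1 − 264/210 ≈ -0.257

-0.257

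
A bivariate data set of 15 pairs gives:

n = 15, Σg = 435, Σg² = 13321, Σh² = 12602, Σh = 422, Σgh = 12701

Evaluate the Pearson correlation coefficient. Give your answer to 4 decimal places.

r = (nΣgh − ΣgΣh) / √[(nΣg² − (Σg)²)(nΣh² − (Σh)²)]
Numerator: 15×12701 − 435×422 = 6945
Denominator: √[(199815 − 189225)(189030 − 178084)] = √[10590 × 10946] = 10766.5287
r = 6945 / 10766.5287 ≈ 0.6451

0.6451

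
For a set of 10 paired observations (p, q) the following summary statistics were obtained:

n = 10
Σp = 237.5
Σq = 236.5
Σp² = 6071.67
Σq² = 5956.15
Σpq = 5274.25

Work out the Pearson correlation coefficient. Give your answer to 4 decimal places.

-0.8663

r = (nΣpq − ΣpΣq) / √[(nΣp² − (Σp)²)(nΣq² − (Σq)²)]
Numerator: 10×5274.25 − 237.5×236.5 = -3426.25
Denominator: √[(60716.7 − 56406.25)(59561.5 − 55932.25)] = √[4310.45 × 3629.25] = 3955.2118
r = -3426.25 / 3955.2118 ≈ -0.8663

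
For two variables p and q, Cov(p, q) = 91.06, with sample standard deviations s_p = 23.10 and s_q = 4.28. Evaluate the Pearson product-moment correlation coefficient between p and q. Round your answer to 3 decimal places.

0.921

r = Cov(p,q) / (s_p · s_q) = 91.06 / (23.10 × 4.28)
  = 91.06 / 98.8680 ≈ 0.921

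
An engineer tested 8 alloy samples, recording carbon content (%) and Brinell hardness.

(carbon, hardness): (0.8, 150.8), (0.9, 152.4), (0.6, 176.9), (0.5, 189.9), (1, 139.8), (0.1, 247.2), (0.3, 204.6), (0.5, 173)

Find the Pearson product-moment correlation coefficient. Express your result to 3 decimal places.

-0.963

n = 8, Σx = 4.7, Σy = 1434.6, Σx² = 3.41, Σy² = 265764.06, Σxy = 771.29
nΣxy − ΣxΣy = 6170.32 − 6742.62 = -572.3
nΣx² − (Σx)² = 27.28 − 22.09 = 5.19; nΣy² − (Σy)² = 2126112.48 − 2058077.16 = 68035.32
r = -572.3 / √(5.19 × 68035.32) = -572.3 / 594.2250 ≈ -0.963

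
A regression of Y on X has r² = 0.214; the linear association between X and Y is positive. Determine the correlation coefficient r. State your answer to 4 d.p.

0.4626

|r| = √0.214 = 0.4626
The association is positive, so r = 0.4626.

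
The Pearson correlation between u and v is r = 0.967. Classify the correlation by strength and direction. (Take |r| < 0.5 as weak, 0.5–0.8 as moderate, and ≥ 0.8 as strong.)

strong positive

r = 0.967 > 0 so the relationship is positive.
|r| = 0.967, which falls in the strong range.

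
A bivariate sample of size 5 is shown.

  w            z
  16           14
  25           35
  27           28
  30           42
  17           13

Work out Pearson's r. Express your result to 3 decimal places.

n = 5, Σw = 115, Σz = 132, Σw² = 2799, Σz² = 4138, Σwz = 3336
nΣwz − ΣwΣz = 16680 − 15180 = 1500
nΣw² − (Σw)² = 13995 − 13225 = 770; nΣz² − (Σz)² = 20690 − 17424 = 3266
r = 1500 / √(770 × 3266) = 1500 / 1585.8184 ≈ 0.946

0.946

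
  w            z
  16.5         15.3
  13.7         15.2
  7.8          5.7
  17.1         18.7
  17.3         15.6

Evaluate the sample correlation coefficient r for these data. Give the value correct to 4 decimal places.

0.9396

n = 5, Σw = 72.4, Σz = 70.5, Σw² = 1112.48, Σz² = 1090.67, Σwz = 1094.8
nΣwz − ΣwΣz = 5474 − 5104.2 = 369.8
nΣw² − (Σw)² = 5562.4 − 5241.76 = 320.64; nΣz² − (Σz)² = 5453.35 − 4970.25 = 483.1
r = 369.8 / √(320.64 × 483.1) = 369.8 / 393.5749 ≈ 0.9396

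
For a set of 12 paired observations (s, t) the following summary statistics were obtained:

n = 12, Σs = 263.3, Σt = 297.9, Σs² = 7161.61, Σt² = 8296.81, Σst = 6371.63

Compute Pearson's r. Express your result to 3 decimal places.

r = (nΣst − ΣsΣt) / √[(nΣs² − (Σs)²)(nΣt² − (Σt)²)]
Numerator: 12×6371.63 − 263.3×297.9 = -1977.51
Denominator: √[(85939.32 − 69326.89)(99561.72 − 88744.41)] = √[16612.43 × 10817.31] = 13405.2902
r = -1977.51 / 13405.2902 ≈ -0.148

-0.148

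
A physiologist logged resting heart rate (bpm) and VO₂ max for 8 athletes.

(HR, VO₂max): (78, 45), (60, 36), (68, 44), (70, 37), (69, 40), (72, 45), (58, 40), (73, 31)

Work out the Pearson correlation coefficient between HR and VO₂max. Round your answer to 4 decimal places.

0.2263

n = 8, Σx = 548, Σy = 318, Σx² = 37846, Σy² = 12812, Σxy = 21835
nΣxy − ΣxΣy = 174680 − 174264 = 416
nΣx² − (Σx)² = 302768 − 300304 = 2464; nΣy² − (Σy)² = 102496 − 101124 = 1372
r = 416 / √(2464 × 1372) = 416 / 1838.6430 ≈ 0.2263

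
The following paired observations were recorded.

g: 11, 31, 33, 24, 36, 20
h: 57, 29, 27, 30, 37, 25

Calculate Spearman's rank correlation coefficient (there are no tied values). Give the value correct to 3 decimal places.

-0.086

Rank g: 1, 4, 5, 3, 6, 2
Rank h: 6, 3, 2, 4, 5, 1
d = rank(g) − rank(h): -5, 1, 3, -1, 1, 1; Σd² = 38
ρ = 1 − 6Σd² / [n(n²−1)] = 1 − 6×38 / (6×35) = 1 − 228/210 ≈ -0.086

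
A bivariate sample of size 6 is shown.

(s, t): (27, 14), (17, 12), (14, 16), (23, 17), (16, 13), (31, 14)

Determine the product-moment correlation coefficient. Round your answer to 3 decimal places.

0.069

n = 6, Σs = 128, Σt = 86, Σs² = 2960, Σt² = 1250, Σst = 1839
nΣst − ΣsΣt = 11034 − 11008 = 26
nΣs² − (Σs)² = 17760 − 16384 = 1376; nΣt² − (Σt)² = 7500 − 7396 = 104
r = 26 / √(1376 × 104) = 26 / 378.2909 ≈ 0.069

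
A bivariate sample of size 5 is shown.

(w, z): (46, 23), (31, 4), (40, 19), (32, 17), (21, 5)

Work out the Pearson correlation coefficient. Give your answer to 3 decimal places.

n = 5, Σw = 170, Σz = 68, Σw² = 6142, Σz² = 1220, Σwz = 2591
nΣwz − ΣwΣz = 12955 − 11560 = 1395
nΣw² − (Σw)² = 30710 − 28900 = 1810; nΣz² − (Σz)² = 6100 − 4624 = 1476
r = 1395 / √(1810 × 1476) = 1395 / 1634.4907 ≈ 0.853

0.853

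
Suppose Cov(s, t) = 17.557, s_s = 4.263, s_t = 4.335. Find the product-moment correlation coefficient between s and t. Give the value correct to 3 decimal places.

r = Cov(s,t) / (s_s · s_t) = 17.557 / (4.263 × 4.335)
  = 17.557 / 18.4801 ≈ 0.950

0.950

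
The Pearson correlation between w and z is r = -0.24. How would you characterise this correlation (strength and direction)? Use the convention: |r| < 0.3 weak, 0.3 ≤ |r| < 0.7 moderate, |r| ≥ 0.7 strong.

weak negative

r = -0.24 < 0 so the relationship is negative.
|r| = 0.24, which falls in the weak range.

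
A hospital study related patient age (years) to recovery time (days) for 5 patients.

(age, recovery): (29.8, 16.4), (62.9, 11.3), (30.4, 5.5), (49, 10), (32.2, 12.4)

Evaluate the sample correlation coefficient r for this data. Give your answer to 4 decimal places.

n = 5, Σx = 204.3, Σy = 55.6, Σx² = 9206.45, Σy² = 680.66, Σxy = 2255.97
nΣxy − ΣxΣy = 11279.85 − 11359.08 = -79.23
nΣx² − (Σx)² = 46032.25 − 41738.49 = 4293.76; nΣy² − (Σy)² = 3403.3 − 3091.36 = 311.94
r = -79.23 / √(4293.76 × 311.94) = -79.23 / 1157.3226 ≈ -0.0685

-0.0685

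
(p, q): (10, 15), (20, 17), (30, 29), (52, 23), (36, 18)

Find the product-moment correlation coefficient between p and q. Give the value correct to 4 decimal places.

0.5132

n = 5, Σp = 148, Σq = 102, Σp² = 5400, Σq² = 2208, Σpq = 3204
nΣpq − ΣpΣq = 16020 − 15096 = 924
nΣp² − (Σp)² = 27000 − 21904 = 5096; nΣq² − (Σq)² = 11040 − 10404 = 636
r = 924 / √(5096 × 636) = 924 / 1800.2933 ≈ 0.5132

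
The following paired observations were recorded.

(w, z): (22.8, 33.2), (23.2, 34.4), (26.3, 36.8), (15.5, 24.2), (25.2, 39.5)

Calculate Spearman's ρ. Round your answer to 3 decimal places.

0.900

Rank w: 2, 3, 5, 1, 4
Rank z: 2, 3, 4, 1, 5
d = rank(w) − rank(z): 0, 0, 1, 0, -1; Σd² = 2
ρ = 1 − 6Σd² / [n(n²−1)] = 1 − 6×2 / (5×24) = 1 − 12/120 ≈ 0.900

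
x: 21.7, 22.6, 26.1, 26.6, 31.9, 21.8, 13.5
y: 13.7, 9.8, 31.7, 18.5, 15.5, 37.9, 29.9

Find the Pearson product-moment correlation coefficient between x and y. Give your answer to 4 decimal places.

-0.3310

n = 7, Σx = 164.2, Σy = 157, Σx² = 4045.52, Σy² = 4201.54, Σxy = 3562.56
nΣxy − ΣxΣy = 24937.92 − 25779.4 = -841.48
nΣx² − (Σx)² = 28318.64 − 26961.64 = 1357; nΣy² − (Σy)² = 29410.78 − 24649 = 4761.78
r = -841.48 / √(1357 × 4761.78) = -841.48 / 2541.9944 ≈ -0.3310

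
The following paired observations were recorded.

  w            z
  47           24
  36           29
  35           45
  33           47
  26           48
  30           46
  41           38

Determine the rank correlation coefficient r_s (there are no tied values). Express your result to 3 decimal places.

-0.929

Rank w: 7, 5, 4, 3, 1, 2, 6
Rank z: 1, 2, 4, 6, 7, 5, 3
d = rank(w) − rank(z): 6, 3, 0, -3, -6, -3, 3; Σd² = 108
ρ = 1 − 6Σd² / [n(n²−1)] = 1 − 6×108 / (7×48) = 1 − 648/336 ≈ -0.929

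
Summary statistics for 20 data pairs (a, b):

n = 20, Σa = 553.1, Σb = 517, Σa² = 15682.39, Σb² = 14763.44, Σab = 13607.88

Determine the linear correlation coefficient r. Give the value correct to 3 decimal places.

-0.938

r = (nΣab − ΣaΣb) / √[(nΣa² − (Σa)²)(nΣb² − (Σb)²)]
Numerator: 20×13607.88 − 553.1×517 = -13795.1
Denominator: √[(313647.8 − 305919.61)(295268.8 − 267289)] = √[7728.19 × 27979.8] = 14704.8703
r = -13795.1 / 14704.8703 ≈ -0.938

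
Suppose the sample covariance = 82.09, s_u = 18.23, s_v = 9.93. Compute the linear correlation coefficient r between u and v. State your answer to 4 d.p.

r = Cov(u,v) / (s_u · s_v) = 82.09 / (18.23 × 9.93)
  = 82.09 / 181.0239 ≈ 0.4535

0.4535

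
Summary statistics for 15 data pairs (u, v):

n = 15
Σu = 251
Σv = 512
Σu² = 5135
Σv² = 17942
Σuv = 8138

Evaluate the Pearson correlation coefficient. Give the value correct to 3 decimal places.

r = (nΣuv − ΣuΣv) / √[(nΣu² − (Σu)²)(nΣv² − (Σv)²)]
Numerator: 15×8138 − 251×512 = -6442
Denominator: √[(77025 − 63001)(269130 − 262144)] = √[14024 × 6986] = 9898.0636
r = -6442 / 9898.0636 ≈ -0.651

-0.651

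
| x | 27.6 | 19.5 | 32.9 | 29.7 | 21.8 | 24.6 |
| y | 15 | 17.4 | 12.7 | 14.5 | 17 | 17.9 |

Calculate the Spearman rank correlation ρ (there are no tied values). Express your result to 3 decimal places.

Rank x: 4, 1, 6, 5, 2, 3
Rank y: 3, 5, 1, 2, 4, 6
d = rank(x) − rank(y): 1, -4, 5, 3, -2, -3; Σd² = 64
ρ = 1 − 6Σd² / [n(n²−1)] = 1 − 6×64 / (6×35) = 1 − 384/210 ≈ -0.829

-0.829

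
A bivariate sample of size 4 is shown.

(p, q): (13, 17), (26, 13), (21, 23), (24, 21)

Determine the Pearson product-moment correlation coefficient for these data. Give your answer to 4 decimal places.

n = 4, Σp = 84, Σq = 74, Σp² = 1862, Σq² = 1428, Σpq = 1546
nΣpq − ΣpΣq = 6184 − 6216 = -32
nΣp² − (Σp)² = 7448 − 7056 = 392; nΣq² − (Σq)² = 5712 − 5476 = 236
r = -32 / √(392 × 236) = -32 / 304.1579 ≈ -0.1052

-0.1052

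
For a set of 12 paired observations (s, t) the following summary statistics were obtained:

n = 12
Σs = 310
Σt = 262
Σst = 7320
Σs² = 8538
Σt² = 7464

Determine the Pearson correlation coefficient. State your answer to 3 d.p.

r = (nΣst − ΣsΣt) / √[(nΣs² − (Σs)²)(nΣt² − (Σt)²)]
Numerator: 12×7320 − 310×262 = 6620
Denominator: √[(102456 − 96100)(89568 − 68644)] = √[6356 × 20924] = 11532.2567
r = 6620 / 11532.2567 ≈ 0.574

0.574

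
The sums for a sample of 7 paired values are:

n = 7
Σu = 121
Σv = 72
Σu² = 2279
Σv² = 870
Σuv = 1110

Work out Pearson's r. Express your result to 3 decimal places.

r = (nΣuv − ΣuΣv) / √[(nΣu² − (Σu)²)(nΣv² − (Σv)²)]
Numerator: 7×1110 − 121×72 = -942
Denominator: √[(15953 − 14641)(6090 − 5184)] = √[1312 × 906] = 1090.2624
r = -942 / 1090.2624 ≈ -0.864

-0.864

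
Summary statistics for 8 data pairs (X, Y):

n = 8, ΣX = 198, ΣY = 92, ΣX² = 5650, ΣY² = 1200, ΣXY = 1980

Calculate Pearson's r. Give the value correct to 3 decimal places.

r = (nΣXY − ΣXΣY) / √[(nΣX² − (ΣX)²)(nΣY² − (ΣY)²)]
Numerator: 8×1980 − 198×92 = -2376
Denominator: √[(45200 − 39204)(9600 − 8464)] = √[5996 × 1136] = 2609.8766
r = -2376 / 2609.8766 ≈ -0.910

-0.910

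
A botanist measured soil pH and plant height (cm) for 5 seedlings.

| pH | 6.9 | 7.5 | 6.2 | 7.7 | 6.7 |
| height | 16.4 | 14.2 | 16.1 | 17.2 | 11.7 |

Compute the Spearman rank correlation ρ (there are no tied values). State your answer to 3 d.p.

Rank pH: 3, 4, 1, 5, 2
Rank height: 4, 2, 3, 5, 1
d = rank(pH) − rank(height): -1, 2, -2, 0, 1; Σd² = 10
ρ = 1 − 6Σd² / [n(n²−1)] = 1 − 6×10 / (5×24) = 1 − 60/120 ≈ 0.500

0.500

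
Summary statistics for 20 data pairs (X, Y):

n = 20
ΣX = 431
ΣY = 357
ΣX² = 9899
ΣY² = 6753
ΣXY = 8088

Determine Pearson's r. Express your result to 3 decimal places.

0.818

r = (nΣXY − ΣXΣY) / √[(nΣX² − (ΣX)²)(nΣY² − (ΣY)²)]
Numerator: 20×8088 − 431×357 = 7893
Denominator: √[(197980 − 185761)(135060 − 127449)] = √[12219 × 7611] = 9643.5890
r = 7893 / 9643.5890 ≈ 0.818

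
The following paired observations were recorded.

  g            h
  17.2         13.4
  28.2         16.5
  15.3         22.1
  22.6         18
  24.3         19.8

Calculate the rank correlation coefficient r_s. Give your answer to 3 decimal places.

Rank g: 2, 5, 1, 3, 4
Rank h: 1, 2, 5, 3, 4
d = rank(g) − rank(h): 1, 3, -4, 0, 0; Σd² = 26
ρ = 1 − 6Σd² / [n(n²−1)] = 1 − 6×26 / (5×24) = 1 − 156/120 ≈ -0.300

-0.300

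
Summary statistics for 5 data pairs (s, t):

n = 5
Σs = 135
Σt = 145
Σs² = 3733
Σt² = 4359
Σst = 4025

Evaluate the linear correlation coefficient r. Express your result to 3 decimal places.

0.945

r = (nΣst − ΣsΣt) / √[(nΣs² − (Σs)²)(nΣt² − (Σt)²)]
Numerator: 5×4025 − 135×145 = 550
Denominator: √[(18665 − 18225)(21795 − 21025)] = √[440 × 770] = 582.0653
r = 550 / 582.0653 ≈ 0.945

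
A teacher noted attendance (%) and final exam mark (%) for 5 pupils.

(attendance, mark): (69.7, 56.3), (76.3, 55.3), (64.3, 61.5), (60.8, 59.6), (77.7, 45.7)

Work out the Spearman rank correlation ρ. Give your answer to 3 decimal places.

-0.900

Rank attendance: 3, 4, 2, 1, 5
Rank mark: 3, 2, 5, 4, 1
d = rank(attendance) − rank(mark): 0, 2, -3, -3, 4; Σd² = 38
ρ = 1 − 6Σd² / [n(n²−1)] = 1 − 6×38 / (5×24) = 1 − 228/120 ≈ -0.900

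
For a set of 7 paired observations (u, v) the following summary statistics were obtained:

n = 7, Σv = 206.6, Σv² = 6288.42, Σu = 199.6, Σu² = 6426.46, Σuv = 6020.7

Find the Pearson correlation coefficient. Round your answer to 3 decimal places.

r = (nΣuv − ΣuΣv) / √[(nΣu² − (Σu)²)(nΣv² − (Σv)²)]
Numerator: 7×6020.7 − 199.6×206.6 = 907.54
Denominator: √[(44985.22 − 39840.16)(44018.94 − 42683.56)] = √[5145.06 × 1335.38] = 2621.1849
r = 907.54 / 2621.1849 ≈ 0.346

0.346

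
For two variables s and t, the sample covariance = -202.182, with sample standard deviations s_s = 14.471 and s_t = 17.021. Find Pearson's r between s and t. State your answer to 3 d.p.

r = Cov(s,t) / (s_s · s_t) = -202.182 / (14.471 × 17.021)
  = -202.182 / 246.3109 ≈ -0.821

-0.821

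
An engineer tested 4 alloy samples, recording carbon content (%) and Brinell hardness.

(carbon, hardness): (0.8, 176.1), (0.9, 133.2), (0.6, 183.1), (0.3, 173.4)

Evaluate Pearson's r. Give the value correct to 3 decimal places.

-0.566

n = 4, Σx = 2.6, Σy = 665.8, Σx² = 1.9, Σy² = 112346.62, Σxy = 422.64
nΣxy − ΣxΣy = 1690.56 − 1731.08 = -40.52
nΣx² − (Σx)² = 7.6 − 6.76 = 0.84; nΣy² − (Σy)² = 449386.48 − 443289.64 = 6096.84
r = -40.52 / √(0.84 × 6096.84) = -40.52 / 71.5636 ≈ -0.566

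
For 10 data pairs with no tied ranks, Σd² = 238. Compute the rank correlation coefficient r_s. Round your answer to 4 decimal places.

-0.4424

ρ = 1 − 6Σd² / [n(n²−1)] = 1 − 6×238 / (10×99)
  = 1 − 1428/990 = 1 − 1.44242 ≈ -0.4424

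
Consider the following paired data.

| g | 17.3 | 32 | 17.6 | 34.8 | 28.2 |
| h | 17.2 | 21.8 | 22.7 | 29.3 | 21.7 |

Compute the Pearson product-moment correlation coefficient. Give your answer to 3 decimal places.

0.696

n = 5, Σg = 129.9, Σh = 112.7, Σg² = 3639.33, Σh² = 2615.75, Σgh = 3026.26
nΣgh − ΣgΣh = 15131.3 − 14639.73 = 491.57
nΣg² − (Σg)² = 18196.65 − 16874.01 = 1322.64; nΣh² − (Σh)² = 13078.75 − 12701.29 = 377.46
r = 491.57 / √(1322.64 × 377.46) = 491.57 / 706.5718 ≈ 0.696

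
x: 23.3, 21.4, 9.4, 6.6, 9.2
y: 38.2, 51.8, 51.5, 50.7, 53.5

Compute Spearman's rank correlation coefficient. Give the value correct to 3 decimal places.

-0.300

Rank x: 5, 4, 3, 1, 2
Rank y: 1, 4, 3, 2, 5
d = rank(x) − rank(y): 4, 0, 0, -1, -3; Σd² = 26
ρ = 1 − 6Σd² / [n(n²−1)] = 1 − 6×26 / (5×24) = 1 − 156/120 ≈ -0.300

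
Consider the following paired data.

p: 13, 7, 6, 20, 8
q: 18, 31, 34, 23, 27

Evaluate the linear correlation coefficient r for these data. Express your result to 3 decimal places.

n = 5, Σp = 54, Σq = 133, Σp² = 718, Σq² = 3699, Σpq = 1331
nΣpq − ΣpΣq = 6655 − 7182 = -527
nΣp² − (Σp)² = 3590 − 2916 = 674; nΣq² − (Σq)² = 18495 − 17689 = 806
r = -527 / √(674 × 806) = -527 / 737.0509 ≈ -0.715

-0.715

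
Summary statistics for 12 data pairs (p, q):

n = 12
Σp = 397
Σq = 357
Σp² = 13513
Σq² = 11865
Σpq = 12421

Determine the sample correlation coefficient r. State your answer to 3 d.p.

0.889

r = (nΣpq − ΣpΣq) / √[(nΣp² − (Σp)²)(nΣq² − (Σq)²)]
Numerator: 12×12421 − 397×357 = 7323
Denominator: √[(162156 − 157609)(142380 − 127449)] = √[4547 × 14931] = 8239.6151
r = 7323 / 8239.6151 ≈ 0.889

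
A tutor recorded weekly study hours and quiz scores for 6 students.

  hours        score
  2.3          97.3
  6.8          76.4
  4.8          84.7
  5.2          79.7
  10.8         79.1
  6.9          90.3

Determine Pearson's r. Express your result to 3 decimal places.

-0.631

n = 6, Σx = 36.8, Σy = 507.5, Σx² = 265.86, Σy² = 43241.33, Σxy = 3041.66
nΣxy − ΣxΣy = 18249.96 − 18676 = -426.04
nΣx² − (Σx)² = 1595.16 − 1354.24 = 240.92; nΣy² − (Σy)² = 259447.98 − 257556.25 = 1891.73
r = -426.04 / √(240.92 × 1891.73) = -426.04 / 675.0967 ≈ -0.631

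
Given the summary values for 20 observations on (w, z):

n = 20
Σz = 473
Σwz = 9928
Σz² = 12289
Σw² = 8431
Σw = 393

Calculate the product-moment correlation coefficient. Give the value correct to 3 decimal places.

0.717

r = (nΣwz − ΣwΣz) / √[(nΣw² − (Σw)²)(nΣz² − (Σz)²)]
Numerator: 20×9928 − 393×473 = 12671
Denominator: √[(168620 − 154449)(245780 − 223729)] = √[14171 × 22051] = 17677.2374
r = 12671 / 17677.2374 ≈ 0.717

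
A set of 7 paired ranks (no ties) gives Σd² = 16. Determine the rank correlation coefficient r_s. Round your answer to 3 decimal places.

0.714

ρ = 1 − 6Σd² / [n(n²−1)] = 1 − 6×16 / (7×48)
  = 1 − 96/336 = 1 − 0.2857 ≈ 0.714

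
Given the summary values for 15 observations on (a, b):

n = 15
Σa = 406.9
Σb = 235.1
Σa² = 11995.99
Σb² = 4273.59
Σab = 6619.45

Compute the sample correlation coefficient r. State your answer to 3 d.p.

0.322

r = (nΣab − ΣaΣb) / √[(nΣa² − (Σa)²)(nΣb² − (Σb)²)]
Numerator: 15×6619.45 − 406.9×235.1 = 3629.56
Denominator: √[(179939.85 − 165567.61)(64103.85 − 55272.01)] = √[14372.24 × 8831.84] = 11266.4690
r = 3629.56 / 11266.4690 ≈ 0.322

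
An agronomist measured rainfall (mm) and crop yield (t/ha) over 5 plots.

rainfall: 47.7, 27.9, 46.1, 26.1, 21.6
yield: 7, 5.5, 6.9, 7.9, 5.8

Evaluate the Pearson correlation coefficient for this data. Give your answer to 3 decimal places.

n = 5, Σx = 169.4, Σy = 33.1, Σx² = 6326.68, Σy² = 222.91, Σxy = 1136.91
nΣxy − ΣxΣy = 5684.55 − 5607.14 = 77.41
nΣx² − (Σx)² = 31633.4 − 28696.36 = 2937.04; nΣy² − (Σy)² = 1114.55 − 1095.61 = 18.94
r = 77.41 / √(2937.04 × 18.94) = 77.41 / 235.8549 ≈ 0.328

0.328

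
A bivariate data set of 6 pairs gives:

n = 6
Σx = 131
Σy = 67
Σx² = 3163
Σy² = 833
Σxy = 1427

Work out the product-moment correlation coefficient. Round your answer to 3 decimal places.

r = (nΣxy − ΣxΣy) / √[(nΣx² − (Σx)²)(nΣy² − (Σy)²)]
Numerator: 6×1427 − 131×67 = -215
Denominator: √[(18978 − 17161)(4998 − 4489)] = √[1817 × 509] = 961.6928
r = -215 / 961.6928 ≈ -0.224

-0.224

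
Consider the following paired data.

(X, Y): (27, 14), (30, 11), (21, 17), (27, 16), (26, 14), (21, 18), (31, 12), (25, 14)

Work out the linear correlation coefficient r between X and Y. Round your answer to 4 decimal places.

-0.8970

n = 8, ΣX = 208, ΣY = 116, ΣX² = 5502, ΣY² = 1722, ΣXY = 2961
nΣXY − ΣXΣY = 23688 − 24128 = -440
nΣX² − (ΣX)² = 44016 − 43264 = 752; nΣY² − (ΣY)² = 13776 − 13456 = 320
r = -440 / √(752 × 320) = -440 / 490.5507 ≈ -0.8970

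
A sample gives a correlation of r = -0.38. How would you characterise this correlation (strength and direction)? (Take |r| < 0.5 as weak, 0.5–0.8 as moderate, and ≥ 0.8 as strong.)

r = -0.38 < 0 so the relationship is negative.
|r| = 0.38, which falls in the weak range.

weak negative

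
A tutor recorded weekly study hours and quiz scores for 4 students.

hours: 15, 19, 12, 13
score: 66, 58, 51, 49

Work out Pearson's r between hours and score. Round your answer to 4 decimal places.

0.5172

n = 4, Σx = 59, Σy = 224, Σx² = 899, Σy² = 12722, Σxy = 3341
nΣxy − ΣxΣy = 13364 − 13216 = 148
nΣx² − (Σx)² = 3596 − 3481 = 115; nΣy² − (Σy)² = 50888 − 50176 = 712
r = 148 / √(115 × 712) = 148 / 286.1468 ≈ 0.5172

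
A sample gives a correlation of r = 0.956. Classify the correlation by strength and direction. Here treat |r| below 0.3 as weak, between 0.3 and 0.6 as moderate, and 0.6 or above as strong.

r = 0.956 > 0 so the relationship is positive.
|r| = 0.956, which falls in the strong range.

strong positive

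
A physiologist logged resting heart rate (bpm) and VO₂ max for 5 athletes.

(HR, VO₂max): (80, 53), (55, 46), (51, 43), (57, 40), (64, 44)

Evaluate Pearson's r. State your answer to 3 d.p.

0.821

n = 5, Σx = 307, Σy = 226, Σx² = 19371, Σy² = 10310, Σxy = 14059
nΣxy − ΣxΣy = 70295 − 69382 = 913
nΣx² − (Σx)² = 96855 − 94249 = 2606; nΣy² − (Σy)² = 51550 − 51076 = 474
r = 913 / √(2606 × 474) = 913 / 1111.4153 ≈ 0.821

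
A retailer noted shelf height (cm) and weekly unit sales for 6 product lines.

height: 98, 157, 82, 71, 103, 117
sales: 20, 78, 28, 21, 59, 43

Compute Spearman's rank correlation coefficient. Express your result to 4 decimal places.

0.7714

Rank height: 3, 6, 2, 1, 4, 5
Rank sales: 1, 6, 3, 2, 5, 4
d = rank(height) − rank(sales): 2, 0, -1, -1, -1, 1; Σd² = 8
ρ = 1 − 6Σd² / [n(n²−1)] = 1 − 6×8 / (6×35) = 1 − 48/210 ≈ 0.7714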